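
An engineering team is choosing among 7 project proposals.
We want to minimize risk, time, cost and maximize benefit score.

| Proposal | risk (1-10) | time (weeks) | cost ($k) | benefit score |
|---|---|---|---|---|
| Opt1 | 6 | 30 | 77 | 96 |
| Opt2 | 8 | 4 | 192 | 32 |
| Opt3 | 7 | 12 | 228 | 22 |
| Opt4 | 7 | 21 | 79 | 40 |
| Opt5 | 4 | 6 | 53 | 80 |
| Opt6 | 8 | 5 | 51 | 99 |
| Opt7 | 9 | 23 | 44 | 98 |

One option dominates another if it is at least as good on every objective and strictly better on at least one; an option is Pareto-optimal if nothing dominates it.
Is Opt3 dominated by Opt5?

Yes

Opt5 vs Opt3: risk 4≤7, time 6≤12, cost 53≤228, benefit score 80≥22 — Opt5 is at least as good on every objective with at least one strict improvement.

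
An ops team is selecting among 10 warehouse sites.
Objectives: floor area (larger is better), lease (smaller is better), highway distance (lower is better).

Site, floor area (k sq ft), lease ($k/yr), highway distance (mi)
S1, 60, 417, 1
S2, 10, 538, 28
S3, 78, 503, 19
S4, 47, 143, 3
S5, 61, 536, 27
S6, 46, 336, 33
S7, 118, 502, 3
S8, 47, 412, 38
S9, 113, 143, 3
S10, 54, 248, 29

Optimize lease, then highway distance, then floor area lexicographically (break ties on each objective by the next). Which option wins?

S9

First minimize lease: best is 143, kept {S4, S9}.
Then minimize highway distance: best is 3, kept {S4, S9}.
Then maximize floor area: best is 113, kept {S9}.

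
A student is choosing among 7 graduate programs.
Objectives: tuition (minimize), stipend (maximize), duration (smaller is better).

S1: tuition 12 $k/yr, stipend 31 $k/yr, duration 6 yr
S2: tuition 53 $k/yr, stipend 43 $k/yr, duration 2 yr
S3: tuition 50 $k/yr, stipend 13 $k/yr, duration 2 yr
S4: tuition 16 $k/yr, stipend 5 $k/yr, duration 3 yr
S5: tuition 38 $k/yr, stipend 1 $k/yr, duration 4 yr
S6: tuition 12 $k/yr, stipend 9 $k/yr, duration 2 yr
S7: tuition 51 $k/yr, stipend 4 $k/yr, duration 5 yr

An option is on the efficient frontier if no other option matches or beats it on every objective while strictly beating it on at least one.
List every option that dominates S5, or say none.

S4, S6

S4: tuition 16≤38, stipend 5≥1, duration 3≤4 — dominates S5.
S6: tuition 12≤38, stipend 9≥1, duration 2≤4 — dominates S5.
Others (S1, S2, S3, S7) are each worse than S5 on at least one objective.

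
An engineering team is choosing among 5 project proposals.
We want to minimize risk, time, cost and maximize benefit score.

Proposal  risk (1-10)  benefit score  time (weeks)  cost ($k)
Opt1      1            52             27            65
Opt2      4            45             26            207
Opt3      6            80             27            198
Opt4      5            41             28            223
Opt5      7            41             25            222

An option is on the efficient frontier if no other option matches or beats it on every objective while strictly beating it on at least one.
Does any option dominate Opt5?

Opt1: worse on time (27 vs 25).
Opt2: worse on time (26 vs 25).
Opt3: worse on time (27 vs 25).
Opt4: worse on time (28 vs 25).
No option is at least as good as Opt5 on every objective and strictly better on one.

No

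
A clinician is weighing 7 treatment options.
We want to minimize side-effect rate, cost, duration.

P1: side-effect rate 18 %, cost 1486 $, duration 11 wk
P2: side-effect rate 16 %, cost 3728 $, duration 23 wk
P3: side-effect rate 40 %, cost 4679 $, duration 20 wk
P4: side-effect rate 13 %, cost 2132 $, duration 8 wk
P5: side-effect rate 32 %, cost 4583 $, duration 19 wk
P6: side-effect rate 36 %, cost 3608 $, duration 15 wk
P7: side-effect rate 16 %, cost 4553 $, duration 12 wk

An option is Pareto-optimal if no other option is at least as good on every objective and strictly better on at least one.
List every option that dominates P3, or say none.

P1: side-effect rate 18≤40, cost 1486≤4679, duration 11≤20 — dominates P3.
P4: side-effect rate 13≤40, cost 2132≤4679, duration 8≤20 — dominates P3.
P5: side-effect rate 32≤40, cost 4583≤4679, duration 19≤20 — dominates P3.
P6: side-effect rate 36≤40, cost 3608≤4679, duration 15≤20 — dominates P3.
P7: side-effect rate 16≤40, cost 4553≤4679, duration 12≤20 — dominates P3.
Others (P2) are each worse than P3 on at least one objective.

P1, P4, P5, P6, P7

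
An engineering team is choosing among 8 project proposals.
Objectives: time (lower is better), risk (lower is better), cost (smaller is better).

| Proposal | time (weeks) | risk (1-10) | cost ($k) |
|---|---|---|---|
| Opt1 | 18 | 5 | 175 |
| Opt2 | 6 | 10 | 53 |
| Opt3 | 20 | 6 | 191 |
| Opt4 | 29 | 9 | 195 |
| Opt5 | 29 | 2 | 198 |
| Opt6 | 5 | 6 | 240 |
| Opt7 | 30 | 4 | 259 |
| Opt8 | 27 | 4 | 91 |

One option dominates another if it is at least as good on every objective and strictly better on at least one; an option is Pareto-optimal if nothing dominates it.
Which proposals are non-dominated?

Opt1: not dominated.
Opt2: not dominated (best cost).
Opt3: dominated by Opt1 (time 18≤20, risk 5≤6, cost 175≤191).
Opt4: dominated by Opt1 (time 18≤29, risk 5≤9, cost 175≤195).
Opt5: not dominated (best risk).
Opt6: not dominated (best time).
Opt7: dominated by Opt5 (time 29≤30, risk 2≤4, cost 198≤259).
Opt8: not dominated.

Opt1, Opt2, Opt5, Opt6, Opt8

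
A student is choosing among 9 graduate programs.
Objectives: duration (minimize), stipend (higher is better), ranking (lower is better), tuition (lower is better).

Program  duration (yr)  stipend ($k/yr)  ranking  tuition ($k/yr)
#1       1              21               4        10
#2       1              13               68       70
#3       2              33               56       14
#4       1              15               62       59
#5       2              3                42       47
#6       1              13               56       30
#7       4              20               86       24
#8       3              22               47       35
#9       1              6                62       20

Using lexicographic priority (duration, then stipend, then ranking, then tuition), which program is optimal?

First minimize duration: best is 1, kept {#1, #2, #4, #6, #9}.
Then maximize stipend: best is 21, kept {#1}.

#1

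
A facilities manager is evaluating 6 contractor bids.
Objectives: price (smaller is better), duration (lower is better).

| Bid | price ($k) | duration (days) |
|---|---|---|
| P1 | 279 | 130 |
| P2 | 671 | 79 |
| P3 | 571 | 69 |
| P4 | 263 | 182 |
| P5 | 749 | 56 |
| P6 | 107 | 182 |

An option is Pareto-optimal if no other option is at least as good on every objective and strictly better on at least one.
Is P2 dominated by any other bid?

Yes

P3 vs P2: price 571≤671, duration 69≤79 — P3 is at least as good on every objective and strictly better on at least one, so P3 dominates P2.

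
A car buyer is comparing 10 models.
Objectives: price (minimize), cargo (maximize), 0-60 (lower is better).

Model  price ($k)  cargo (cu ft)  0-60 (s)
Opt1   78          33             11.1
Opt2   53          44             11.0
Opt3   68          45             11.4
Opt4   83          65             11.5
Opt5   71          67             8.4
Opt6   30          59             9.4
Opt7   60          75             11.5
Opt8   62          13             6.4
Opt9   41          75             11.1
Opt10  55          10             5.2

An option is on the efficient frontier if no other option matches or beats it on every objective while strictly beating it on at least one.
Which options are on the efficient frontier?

Opt1: dominated by Opt2 (price 53≤78, cargo 44≥33, 0-60 11.0≤11.1).
Opt2: dominated by Opt6 (price 30≤53, cargo 59≥44, 0-60 9.4≤11.0).
Opt3: dominated by Opt6 (price 30≤68, cargo 59≥45, 0-60 9.4≤11.4).
Opt4: dominated by Opt5 (price 71≤83, cargo 67≥65, 0-60 8.4≤11.5).
Opt5: not dominated.
Opt6: not dominated (best price).
Opt7: dominated by Opt9 (price 41≤60, cargo 75≥75, 0-60 11.1≤11.5).
Opt8: not dominated.
Opt9: not dominated.
Opt10: not dominated (best 0-60).

Opt5, Opt6, Opt8, Opt9, Opt10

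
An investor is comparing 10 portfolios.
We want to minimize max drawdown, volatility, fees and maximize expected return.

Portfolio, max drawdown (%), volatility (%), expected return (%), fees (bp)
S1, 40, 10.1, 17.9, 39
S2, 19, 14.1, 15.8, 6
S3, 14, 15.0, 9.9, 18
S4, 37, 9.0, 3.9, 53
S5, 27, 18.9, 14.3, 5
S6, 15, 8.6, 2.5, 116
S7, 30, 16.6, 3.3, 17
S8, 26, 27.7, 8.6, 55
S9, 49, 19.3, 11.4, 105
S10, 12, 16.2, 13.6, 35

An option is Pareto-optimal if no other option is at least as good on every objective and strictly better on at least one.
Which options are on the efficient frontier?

S1, S2, S3, S4, S5, S6, S10

S1: not dominated (best expected return).
S2: not dominated.
S3: not dominated.
S4: not dominated.
S5: not dominated (best fees).
S6: not dominated (best volatility).
S7: dominated by S2 (max drawdown 19≤30, volatility 14.1≤16.6, expected return 15.8≥3.3, fees 6≤17).
S8: dominated by S2 (max drawdown 19≤26, volatility 14.1≤27.7, expected return 15.8≥8.6, fees 6≤55).
S9: dominated by S1 (max drawdown 40≤49, volatility 10.1≤19.3, expected return 17.9≥11.4, fees 39≤105).
S10: not dominated (best max drawdown).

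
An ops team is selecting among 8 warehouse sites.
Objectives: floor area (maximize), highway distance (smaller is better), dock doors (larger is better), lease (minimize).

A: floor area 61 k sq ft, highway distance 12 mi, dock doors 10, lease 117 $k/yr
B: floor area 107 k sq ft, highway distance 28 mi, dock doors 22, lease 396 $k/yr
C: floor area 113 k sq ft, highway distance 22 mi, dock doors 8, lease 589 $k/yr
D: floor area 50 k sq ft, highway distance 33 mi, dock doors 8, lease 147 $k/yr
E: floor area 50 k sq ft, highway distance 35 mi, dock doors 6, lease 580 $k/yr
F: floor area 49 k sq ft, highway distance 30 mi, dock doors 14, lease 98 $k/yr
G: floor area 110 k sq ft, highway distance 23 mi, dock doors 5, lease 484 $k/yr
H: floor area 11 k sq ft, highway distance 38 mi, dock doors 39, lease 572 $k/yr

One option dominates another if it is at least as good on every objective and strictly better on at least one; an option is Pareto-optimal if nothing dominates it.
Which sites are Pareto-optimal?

A: not dominated (best highway distance).
B: not dominated.
C: not dominated (best floor area).
D: dominated by A (floor area 61≥50, highway distance 12≤33, dock doors 10≥8, lease 117≤147).
E: dominated by A (floor area 61≥50, highway distance 12≤35, dock doors 10≥6, lease 117≤580).
F: not dominated (best lease).
G: not dominated.
H: not dominated (best dock doors).

A, B, C, F, G, H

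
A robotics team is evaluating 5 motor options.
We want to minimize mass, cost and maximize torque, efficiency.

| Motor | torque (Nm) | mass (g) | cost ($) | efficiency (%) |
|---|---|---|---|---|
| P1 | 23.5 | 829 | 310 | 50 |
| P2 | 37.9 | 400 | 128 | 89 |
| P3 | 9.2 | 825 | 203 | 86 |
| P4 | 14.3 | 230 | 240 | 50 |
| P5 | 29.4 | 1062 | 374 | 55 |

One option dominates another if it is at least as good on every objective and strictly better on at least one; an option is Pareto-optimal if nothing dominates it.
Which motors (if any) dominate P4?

none

P1: worse on mass (829 vs 230).
P2: worse on mass (400 vs 230).
P3: worse on torque (9.2 vs 14.3).
P5: worse on mass (1062 vs 230).
No option dominates P4.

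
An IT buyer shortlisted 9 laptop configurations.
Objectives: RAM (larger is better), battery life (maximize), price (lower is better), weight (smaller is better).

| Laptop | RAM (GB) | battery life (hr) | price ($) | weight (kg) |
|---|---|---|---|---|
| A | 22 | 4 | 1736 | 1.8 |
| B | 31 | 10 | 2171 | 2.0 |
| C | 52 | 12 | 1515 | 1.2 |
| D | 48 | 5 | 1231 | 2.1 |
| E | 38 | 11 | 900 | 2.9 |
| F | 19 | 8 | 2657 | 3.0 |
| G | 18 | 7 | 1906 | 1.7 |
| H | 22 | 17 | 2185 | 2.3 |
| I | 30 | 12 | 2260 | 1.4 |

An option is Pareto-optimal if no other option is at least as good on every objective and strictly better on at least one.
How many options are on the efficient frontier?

A: dominated by C (RAM 52≥22, battery life 12≥4, price 1515≤1736, weight 1.2≤1.8).
B: dominated by C (RAM 52≥31, battery life 12≥10, price 1515≤2171, weight 1.2≤2.0).
C: not dominated (best RAM).
D: not dominated.
E: not dominated (best price).
F: dominated by B (RAM 31≥19, battery life 10≥8, price 2171≤2657, weight 2.0≤3.0).
G: dominated by C (RAM 52≥18, battery life 12≥7, price 1515≤1906, weight 1.2≤1.7).
H: not dominated (best battery life).
I: dominated by C (RAM 52≥30, battery life 12≥12, price 1515≤2260, weight 1.2≤1.4).
Pareto-optimal: C, D, E, H → 4.

4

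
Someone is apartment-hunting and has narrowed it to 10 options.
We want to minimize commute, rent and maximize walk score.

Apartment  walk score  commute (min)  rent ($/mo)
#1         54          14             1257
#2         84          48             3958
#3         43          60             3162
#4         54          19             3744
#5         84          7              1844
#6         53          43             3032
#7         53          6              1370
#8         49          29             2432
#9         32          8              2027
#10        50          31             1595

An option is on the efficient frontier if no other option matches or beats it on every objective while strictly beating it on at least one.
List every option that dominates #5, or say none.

#1: worse on walk score (54 vs 84).
#2: worse on commute (48 vs 7).
#3: worse on walk score (43 vs 84).
#4: worse on walk score (54 vs 84).
#6: worse on walk score (53 vs 84).
#7: worse on walk score (53 vs 84).
#8: worse on walk score (49 vs 84).
#9: worse on walk score (32 vs 84).
#10: worse on walk score (50 vs 84).
No option dominates #5.

none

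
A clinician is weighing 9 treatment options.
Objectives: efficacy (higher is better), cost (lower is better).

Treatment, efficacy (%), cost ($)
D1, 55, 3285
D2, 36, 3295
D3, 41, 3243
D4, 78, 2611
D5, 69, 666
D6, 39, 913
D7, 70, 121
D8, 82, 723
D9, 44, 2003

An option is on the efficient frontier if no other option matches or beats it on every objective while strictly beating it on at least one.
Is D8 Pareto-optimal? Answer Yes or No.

Yes

D1: worse on efficacy (55 vs 82).
D2: worse on efficacy (36 vs 82).
D3: worse on efficacy (41 vs 82).
D4: worse on efficacy (78 vs 82).
D5: worse on efficacy (69 vs 82).
D6: worse on efficacy (39 vs 82).
D7: worse on efficacy (70 vs 82).
D9: worse on efficacy (44 vs 82).
No option is at least as good as D8 on every objective and strictly better on one.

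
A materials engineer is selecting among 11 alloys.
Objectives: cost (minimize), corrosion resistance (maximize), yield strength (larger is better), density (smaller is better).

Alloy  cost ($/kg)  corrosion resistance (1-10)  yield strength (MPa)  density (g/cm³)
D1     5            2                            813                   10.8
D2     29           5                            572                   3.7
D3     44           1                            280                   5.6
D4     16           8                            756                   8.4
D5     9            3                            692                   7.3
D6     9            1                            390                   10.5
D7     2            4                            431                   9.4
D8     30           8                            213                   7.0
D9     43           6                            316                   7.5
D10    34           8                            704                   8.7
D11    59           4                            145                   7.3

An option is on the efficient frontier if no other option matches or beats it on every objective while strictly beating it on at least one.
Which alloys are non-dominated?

D1, D2, D4, D5, D7, D8, D9

D1: not dominated (best yield strength).
D2: not dominated (best density).
D3: dominated by D2 (cost 29≤44, corrosion resistance 5≥1, yield strength 572≥280, density 3.7≤5.6).
D4: not dominated.
D5: not dominated.
D6: dominated by D5 (cost 9≤9, corrosion resistance 3≥1, yield strength 692≥390, density 7.3≤10.5).
D7: not dominated (best cost).
D8: not dominated.
D9: not dominated.
D10: dominated by D4 (cost 16≤34, corrosion resistance 8≥8, yield strength 756≥704, density 8.4≤8.7).
D11: dominated by D2 (cost 29≤59, corrosion resistance 5≥4, yield strength 572≥145, density 3.7≤7.3).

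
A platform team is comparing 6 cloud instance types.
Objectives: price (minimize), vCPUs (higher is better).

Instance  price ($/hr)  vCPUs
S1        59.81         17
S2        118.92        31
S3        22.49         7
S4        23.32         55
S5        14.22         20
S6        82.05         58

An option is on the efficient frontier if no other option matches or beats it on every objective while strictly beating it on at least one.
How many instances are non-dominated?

S1: dominated by S4 (price 23.32≤59.81, vCPUs 55≥17).
S2: dominated by S4 (price 23.32≤118.92, vCPUs 55≥31).
S3: dominated by S5 (price 14.22≤22.49, vCPUs 20≥7).
S4: not dominated.
S5: not dominated (best price).
S6: not dominated (best vCPUs).
Pareto-optimal: S4, S5, S6 → 3.

3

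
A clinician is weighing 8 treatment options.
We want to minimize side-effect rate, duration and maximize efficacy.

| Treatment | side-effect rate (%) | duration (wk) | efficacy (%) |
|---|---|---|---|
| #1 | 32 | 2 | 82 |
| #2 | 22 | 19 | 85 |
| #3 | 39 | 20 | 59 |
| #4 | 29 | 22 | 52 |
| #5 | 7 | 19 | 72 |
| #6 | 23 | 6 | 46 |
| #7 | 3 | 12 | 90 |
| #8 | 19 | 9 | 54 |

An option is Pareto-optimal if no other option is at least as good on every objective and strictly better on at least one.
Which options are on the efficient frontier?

#1: not dominated (best duration).
#2: dominated by #7 (side-effect rate 3≤22, duration 12≤19, efficacy 90≥85).
#3: dominated by #1 (side-effect rate 32≤39, duration 2≤20, efficacy 82≥59).
#4: dominated by #2 (side-effect rate 22≤29, duration 19≤22, efficacy 85≥52).
#5: dominated by #7 (side-effect rate 3≤7, duration 12≤19, efficacy 90≥72).
#6: not dominated.
#7: not dominated (best side-effect rate).
#8: not dominated.

#1, #6, #7, #8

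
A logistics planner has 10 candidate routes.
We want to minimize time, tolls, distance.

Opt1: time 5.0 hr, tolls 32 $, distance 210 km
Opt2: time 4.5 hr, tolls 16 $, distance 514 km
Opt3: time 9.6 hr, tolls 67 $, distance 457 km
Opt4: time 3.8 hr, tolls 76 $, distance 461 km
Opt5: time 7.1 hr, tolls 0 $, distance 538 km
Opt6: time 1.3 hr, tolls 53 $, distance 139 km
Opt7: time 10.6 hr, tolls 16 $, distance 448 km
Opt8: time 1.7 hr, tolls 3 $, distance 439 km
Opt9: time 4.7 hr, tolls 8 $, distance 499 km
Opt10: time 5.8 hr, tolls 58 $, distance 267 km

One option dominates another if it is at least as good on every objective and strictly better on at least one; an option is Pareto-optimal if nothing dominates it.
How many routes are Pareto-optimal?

4

Opt1: not dominated.
Opt2: dominated by Opt8 (time 1.7≤4.5, tolls 3≤16, distance 439≤514).
Opt3: dominated by Opt1 (time 5.0≤9.6, tolls 32≤67, distance 210≤457).
Opt4: dominated by Opt6 (time 1.3≤3.8, tolls 53≤76, distance 139≤461).
Opt5: not dominated (best tolls).
Opt6: not dominated (best time).
Opt7: dominated by Opt8 (time 1.7≤10.6, tolls 3≤16, distance 439≤448).
Opt8: not dominated.
Opt9: dominated by Opt8 (time 1.7≤4.7, tolls 3≤8, distance 439≤499).
Opt10: dominated by Opt1 (time 5.0≤5.8, tolls 32≤58, distance 210≤267).
Pareto-optimal: Opt1, Opt5, Opt6, Opt8 → 4.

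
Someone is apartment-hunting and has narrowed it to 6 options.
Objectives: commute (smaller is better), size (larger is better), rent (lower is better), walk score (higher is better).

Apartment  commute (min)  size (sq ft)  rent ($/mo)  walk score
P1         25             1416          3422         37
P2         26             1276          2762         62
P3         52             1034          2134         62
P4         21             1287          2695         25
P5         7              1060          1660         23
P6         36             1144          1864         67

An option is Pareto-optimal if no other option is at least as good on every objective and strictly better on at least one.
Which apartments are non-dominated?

P1: not dominated (best size).
P2: not dominated.
P3: dominated by P6 (commute 36≤52, size 1144≥1034, rent 1864≤2134, walk score 67≥62).
P4: not dominated.
P5: not dominated (best commute).
P6: not dominated (best walk score).

P1, P2, P4, P5, P6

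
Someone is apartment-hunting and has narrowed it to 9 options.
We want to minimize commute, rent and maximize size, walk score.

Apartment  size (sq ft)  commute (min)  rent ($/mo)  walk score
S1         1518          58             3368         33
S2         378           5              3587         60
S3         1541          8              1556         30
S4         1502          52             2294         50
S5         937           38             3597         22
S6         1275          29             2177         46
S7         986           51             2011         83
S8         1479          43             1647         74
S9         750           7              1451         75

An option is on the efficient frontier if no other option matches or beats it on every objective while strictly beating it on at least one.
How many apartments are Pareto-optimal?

8

S1: not dominated.
S2: not dominated (best commute).
S3: not dominated (best size).
S4: not dominated.
S5: dominated by S3 (size 1541≥937, commute 8≤38, rent 1556≤3597, walk score 30≥22).
S6: not dominated.
S7: not dominated (best walk score).
S8: not dominated.
S9: not dominated (best rent).
Pareto-optimal: S1, S2, S3, S4, S6, S7, S8, S9 → 8.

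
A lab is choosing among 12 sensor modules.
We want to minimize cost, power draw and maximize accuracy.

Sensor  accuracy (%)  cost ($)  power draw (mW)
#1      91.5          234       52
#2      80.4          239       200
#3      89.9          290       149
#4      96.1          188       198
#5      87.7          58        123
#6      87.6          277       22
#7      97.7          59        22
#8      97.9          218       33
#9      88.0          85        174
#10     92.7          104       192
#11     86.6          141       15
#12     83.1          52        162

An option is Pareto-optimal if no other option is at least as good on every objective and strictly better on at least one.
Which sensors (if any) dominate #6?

#7: accuracy 97.7≥87.6, cost 59≤277, power draw 22≤22 — dominates #6.
Others (#1, #2, #3, #4, #5, #8, #9, #10, #11, #12) are each worse than #6 on at least one objective.

#7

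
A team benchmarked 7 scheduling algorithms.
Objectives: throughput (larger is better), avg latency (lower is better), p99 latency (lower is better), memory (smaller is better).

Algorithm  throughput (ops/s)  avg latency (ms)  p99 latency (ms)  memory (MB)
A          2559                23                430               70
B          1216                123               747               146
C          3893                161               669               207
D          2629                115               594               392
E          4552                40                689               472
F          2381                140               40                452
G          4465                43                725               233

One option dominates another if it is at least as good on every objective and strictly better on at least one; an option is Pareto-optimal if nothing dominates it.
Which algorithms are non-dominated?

A: not dominated (best avg latency).
B: dominated by A (throughput 2559≥1216, avg latency 23≤123, p99 latency 430≤747, memory 70≤146).
C: not dominated.
D: not dominated.
E: not dominated (best throughput).
F: not dominated (best p99 latency).
G: not dominated.

A, C, D, E, F, G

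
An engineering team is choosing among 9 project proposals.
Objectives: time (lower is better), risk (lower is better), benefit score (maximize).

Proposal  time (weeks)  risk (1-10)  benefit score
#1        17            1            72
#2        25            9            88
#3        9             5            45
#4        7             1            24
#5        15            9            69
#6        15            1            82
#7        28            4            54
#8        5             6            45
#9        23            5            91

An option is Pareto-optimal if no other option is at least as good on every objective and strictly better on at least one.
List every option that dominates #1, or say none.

#6: time 15≤17, risk 1≤1, benefit score 82≥72 — dominates #1.
Others (#2, #3, #4, #5, #7, #8, #9) are each worse than #1 on at least one objective.

#6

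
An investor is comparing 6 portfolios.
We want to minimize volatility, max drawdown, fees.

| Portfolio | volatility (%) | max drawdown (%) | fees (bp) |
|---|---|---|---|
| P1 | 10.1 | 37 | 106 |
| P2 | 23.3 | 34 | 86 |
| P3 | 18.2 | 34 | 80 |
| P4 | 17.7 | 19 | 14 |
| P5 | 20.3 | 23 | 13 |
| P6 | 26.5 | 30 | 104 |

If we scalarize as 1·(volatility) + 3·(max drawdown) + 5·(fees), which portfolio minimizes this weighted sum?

P4

P1: 1·10.1 + 3·37 + 5·106 = 651.1
P2: 1·23.3 + 3·34 + 5·86 = 555.3
P3: 1·18.2 + 3·34 + 5·80 = 520.2
P4: 1·17.7 + 3·19 + 5·14 = 144.7
P5: 1·20.3 + 3·23 + 5·13 = 154.3
P6: 1·26.5 + 3·30 + 5·104 = 636.5
Lowest: P4 at 144.7.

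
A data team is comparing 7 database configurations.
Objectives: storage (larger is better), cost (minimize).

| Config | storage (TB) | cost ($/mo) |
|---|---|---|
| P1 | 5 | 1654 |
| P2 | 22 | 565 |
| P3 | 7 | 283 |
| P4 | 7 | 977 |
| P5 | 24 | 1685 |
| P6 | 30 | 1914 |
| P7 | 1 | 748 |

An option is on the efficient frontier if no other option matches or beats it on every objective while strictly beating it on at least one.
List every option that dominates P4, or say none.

P2: storage 22≥7, cost 565≤977 — dominates P4.
P3: storage 7≥7, cost 283≤977 — dominates P4.
Others (P1, P5, P6, P7) are each worse than P4 on at least one objective.

P2, P3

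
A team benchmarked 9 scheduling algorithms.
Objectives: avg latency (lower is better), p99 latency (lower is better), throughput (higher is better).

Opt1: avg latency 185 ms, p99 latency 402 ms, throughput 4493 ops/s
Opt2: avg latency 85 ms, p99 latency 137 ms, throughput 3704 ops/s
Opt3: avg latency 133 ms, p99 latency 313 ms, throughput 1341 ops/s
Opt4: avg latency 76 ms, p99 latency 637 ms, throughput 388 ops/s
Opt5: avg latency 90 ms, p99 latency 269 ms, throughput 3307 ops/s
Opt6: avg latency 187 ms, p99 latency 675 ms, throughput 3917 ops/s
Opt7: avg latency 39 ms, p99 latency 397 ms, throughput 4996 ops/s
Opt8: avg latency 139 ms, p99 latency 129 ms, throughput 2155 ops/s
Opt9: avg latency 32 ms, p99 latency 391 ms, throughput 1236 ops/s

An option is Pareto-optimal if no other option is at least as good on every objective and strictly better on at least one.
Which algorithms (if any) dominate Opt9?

none

Opt1: worse on avg latency (185 vs 32).
Opt2: worse on avg latency (85 vs 32).
Opt3: worse on avg latency (133 vs 32).
Opt4: worse on avg latency (76 vs 32).
Opt5: worse on avg latency (90 vs 32).
Opt6: worse on avg latency (187 vs 32).
Opt7: worse on avg latency (39 vs 32).
Opt8: worse on avg latency (139 vs 32).
No option dominates Opt9.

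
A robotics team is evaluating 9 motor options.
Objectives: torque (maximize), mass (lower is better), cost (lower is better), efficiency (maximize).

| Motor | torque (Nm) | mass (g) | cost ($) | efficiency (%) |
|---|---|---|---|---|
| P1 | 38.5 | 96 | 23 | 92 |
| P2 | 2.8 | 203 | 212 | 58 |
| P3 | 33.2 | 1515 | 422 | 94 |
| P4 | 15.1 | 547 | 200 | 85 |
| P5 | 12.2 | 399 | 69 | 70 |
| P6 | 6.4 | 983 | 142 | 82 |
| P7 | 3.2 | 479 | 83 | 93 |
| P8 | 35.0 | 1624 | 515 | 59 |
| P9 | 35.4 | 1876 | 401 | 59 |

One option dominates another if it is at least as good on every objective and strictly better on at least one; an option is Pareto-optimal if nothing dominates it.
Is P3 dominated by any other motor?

P1: worse on efficiency (92 vs 94).
P2: worse on torque (2.8 vs 33.2).
P4: worse on torque (15.1 vs 33.2).
P5: worse on torque (12.2 vs 33.2).
P6: worse on torque (6.4 vs 33.2).
P7: worse on torque (3.2 vs 33.2).
P8: worse on mass (1624 vs 1515).
P9: worse on mass (1876 vs 1515).
No option is at least as good as P3 on every objective and strictly better on one.

No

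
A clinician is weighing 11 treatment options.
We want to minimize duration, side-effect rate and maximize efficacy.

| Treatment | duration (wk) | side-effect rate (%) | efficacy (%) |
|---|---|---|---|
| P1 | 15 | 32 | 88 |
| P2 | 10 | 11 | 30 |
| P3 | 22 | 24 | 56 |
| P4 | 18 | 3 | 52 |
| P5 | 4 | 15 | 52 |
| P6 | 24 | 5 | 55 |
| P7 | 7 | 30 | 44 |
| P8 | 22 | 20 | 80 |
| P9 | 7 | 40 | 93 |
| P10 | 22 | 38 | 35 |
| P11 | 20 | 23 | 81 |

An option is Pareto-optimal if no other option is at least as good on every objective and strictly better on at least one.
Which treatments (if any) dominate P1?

none

P2: worse on efficacy (30 vs 88).
P3: worse on duration (22 vs 15).
P4: worse on duration (18 vs 15).
P5: worse on efficacy (52 vs 88).
P6: worse on duration (24 vs 15).
P7: worse on efficacy (44 vs 88).
P8: worse on duration (22 vs 15).
P9: worse on side-effect rate (40 vs 32).
P10: worse on duration (22 vs 15).
P11: worse on duration (20 vs 15).
No option dominates P1.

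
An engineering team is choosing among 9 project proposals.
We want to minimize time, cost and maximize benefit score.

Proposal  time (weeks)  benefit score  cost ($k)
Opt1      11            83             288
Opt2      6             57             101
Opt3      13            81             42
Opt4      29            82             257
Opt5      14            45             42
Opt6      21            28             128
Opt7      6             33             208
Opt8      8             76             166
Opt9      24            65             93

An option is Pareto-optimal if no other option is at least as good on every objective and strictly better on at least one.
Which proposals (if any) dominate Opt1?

Opt2: worse on benefit score (57 vs 83).
Opt3: worse on time (13 vs 11).
Opt4: worse on time (29 vs 11).
Opt5: worse on time (14 vs 11).
Opt6: worse on time (21 vs 11).
Opt7: worse on benefit score (33 vs 83).
Opt8: worse on benefit score (76 vs 83).
Opt9: worse on time (24 vs 11).
No option dominates Opt1.

none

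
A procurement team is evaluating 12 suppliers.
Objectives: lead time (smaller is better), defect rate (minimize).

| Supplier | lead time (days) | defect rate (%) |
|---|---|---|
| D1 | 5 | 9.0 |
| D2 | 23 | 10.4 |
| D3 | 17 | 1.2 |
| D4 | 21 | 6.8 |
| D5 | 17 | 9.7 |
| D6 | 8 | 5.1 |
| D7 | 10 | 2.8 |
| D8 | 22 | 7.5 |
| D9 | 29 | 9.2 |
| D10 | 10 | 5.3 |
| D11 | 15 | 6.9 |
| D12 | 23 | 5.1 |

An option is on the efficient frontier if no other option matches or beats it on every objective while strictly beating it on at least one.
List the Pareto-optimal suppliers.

D1: not dominated (best lead time).
D2: dominated by D1 (lead time 5≤23, defect rate 9.0≤10.4).
D3: not dominated (best defect rate).
D4: dominated by D3 (lead time 17≤21, defect rate 1.2≤6.8).
D5: dominated by D1 (lead time 5≤17, defect rate 9.0≤9.7).
D6: not dominated.
D7: not dominated.
D8: dominated by D3 (lead time 17≤22, defect rate 1.2≤7.5).
D9: dominated by D1 (lead time 5≤29, defect rate 9.0≤9.2).
D10: dominated by D6 (lead time 8≤10, defect rate 5.1≤5.3).
D11: dominated by D6 (lead time 8≤15, defect rate 5.1≤6.9).
D12: dominated by D3 (lead time 17≤23, defect rate 1.2≤5.1).

D1, D3, D6, D7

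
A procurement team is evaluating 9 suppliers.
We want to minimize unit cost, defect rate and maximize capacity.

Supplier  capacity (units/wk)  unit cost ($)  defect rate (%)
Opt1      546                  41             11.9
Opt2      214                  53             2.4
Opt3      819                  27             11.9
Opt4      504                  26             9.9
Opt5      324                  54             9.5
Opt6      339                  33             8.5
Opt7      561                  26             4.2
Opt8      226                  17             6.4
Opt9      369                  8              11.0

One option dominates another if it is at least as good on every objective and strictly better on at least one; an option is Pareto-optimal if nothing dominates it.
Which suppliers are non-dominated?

Opt2, Opt3, Opt7, Opt8, Opt9

Opt1: dominated by Opt3 (capacity 819≥546, unit cost 27≤41, defect rate 11.9≤11.9).
Opt2: not dominated (best defect rate).
Opt3: not dominated (best capacity).
Opt4: dominated by Opt7 (capacity 561≥504, unit cost 26≤26, defect rate 4.2≤9.9).
Opt5: dominated by Opt6 (capacity 339≥324, unit cost 33≤54, defect rate 8.5≤9.5).
Opt6: dominated by Opt7 (capacity 561≥339, unit cost 26≤33, defect rate 4.2≤8.5).
Opt7: not dominated.
Opt8: not dominated.
Opt9: not dominated (best unit cost).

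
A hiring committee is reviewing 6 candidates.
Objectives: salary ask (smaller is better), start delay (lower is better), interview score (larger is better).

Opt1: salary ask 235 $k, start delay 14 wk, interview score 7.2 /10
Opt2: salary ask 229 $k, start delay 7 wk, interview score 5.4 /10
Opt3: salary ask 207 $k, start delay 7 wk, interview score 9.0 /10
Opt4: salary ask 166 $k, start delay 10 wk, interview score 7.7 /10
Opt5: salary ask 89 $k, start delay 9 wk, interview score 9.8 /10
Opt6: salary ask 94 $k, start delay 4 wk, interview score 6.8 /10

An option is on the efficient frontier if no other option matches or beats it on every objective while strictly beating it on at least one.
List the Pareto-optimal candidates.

Opt3, Opt5, Opt6

Opt1: dominated by Opt3 (salary ask 207≤235, start delay 7≤14, interview score 9.0≥7.2).
Opt2: dominated by Opt3 (salary ask 207≤229, start delay 7≤7, interview score 9.0≥5.4).
Opt3: not dominated.
Opt4: dominated by Opt5 (salary ask 89≤166, start delay 9≤10, interview score 9.8≥7.7).
Opt5: not dominated (best salary ask).
Opt6: not dominated (best start delay).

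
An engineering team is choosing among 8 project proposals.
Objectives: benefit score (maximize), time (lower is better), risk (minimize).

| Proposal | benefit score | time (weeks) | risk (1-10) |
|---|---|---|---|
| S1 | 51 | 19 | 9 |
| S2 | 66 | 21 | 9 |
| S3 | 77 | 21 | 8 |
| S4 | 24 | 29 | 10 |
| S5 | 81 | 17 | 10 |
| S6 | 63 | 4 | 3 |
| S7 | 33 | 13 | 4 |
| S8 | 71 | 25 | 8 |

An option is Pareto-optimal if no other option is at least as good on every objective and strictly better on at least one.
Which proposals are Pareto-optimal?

S3, S5, S6

S1: dominated by S6 (benefit score 63≥51, time 4≤19, risk 3≤9).
S2: dominated by S3 (benefit score 77≥66, time 21≤21, risk 8≤9).
S3: not dominated.
S4: dominated by S1 (benefit score 51≥24, time 19≤29, risk 9≤10).
S5: not dominated (best benefit score).
S6: not dominated (best time).
S7: dominated by S6 (benefit score 63≥33, time 4≤13, risk 3≤4).
S8: dominated by S3 (benefit score 77≥71, time 21≤25, risk 8≤8).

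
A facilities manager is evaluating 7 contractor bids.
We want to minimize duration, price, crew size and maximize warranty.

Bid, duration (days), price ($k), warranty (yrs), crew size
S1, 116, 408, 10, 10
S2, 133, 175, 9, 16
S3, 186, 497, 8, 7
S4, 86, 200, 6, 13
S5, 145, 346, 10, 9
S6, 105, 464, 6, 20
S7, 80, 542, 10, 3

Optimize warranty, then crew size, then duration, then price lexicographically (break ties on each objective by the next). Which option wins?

S7

First maximize warranty: best is 10, kept {S1, S5, S7}.
Then minimize crew size: best is 3, kept {S7}.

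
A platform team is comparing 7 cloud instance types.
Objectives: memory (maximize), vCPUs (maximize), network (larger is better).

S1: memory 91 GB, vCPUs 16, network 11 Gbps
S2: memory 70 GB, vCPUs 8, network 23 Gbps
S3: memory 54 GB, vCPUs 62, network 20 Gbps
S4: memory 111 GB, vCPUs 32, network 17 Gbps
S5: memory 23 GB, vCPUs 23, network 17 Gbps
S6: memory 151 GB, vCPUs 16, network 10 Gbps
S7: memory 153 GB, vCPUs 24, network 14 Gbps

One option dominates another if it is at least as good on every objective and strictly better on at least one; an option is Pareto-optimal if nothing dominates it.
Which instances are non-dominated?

S1: dominated by S4 (memory 111≥91, vCPUs 32≥16, network 17≥11).
S2: not dominated (best network).
S3: not dominated (best vCPUs).
S4: not dominated.
S5: dominated by S3 (memory 54≥23, vCPUs 62≥23, network 20≥17).
S6: dominated by S7 (memory 153≥151, vCPUs 24≥16, network 14≥10).
S7: not dominated (best memory).

S2, S3, S4, S7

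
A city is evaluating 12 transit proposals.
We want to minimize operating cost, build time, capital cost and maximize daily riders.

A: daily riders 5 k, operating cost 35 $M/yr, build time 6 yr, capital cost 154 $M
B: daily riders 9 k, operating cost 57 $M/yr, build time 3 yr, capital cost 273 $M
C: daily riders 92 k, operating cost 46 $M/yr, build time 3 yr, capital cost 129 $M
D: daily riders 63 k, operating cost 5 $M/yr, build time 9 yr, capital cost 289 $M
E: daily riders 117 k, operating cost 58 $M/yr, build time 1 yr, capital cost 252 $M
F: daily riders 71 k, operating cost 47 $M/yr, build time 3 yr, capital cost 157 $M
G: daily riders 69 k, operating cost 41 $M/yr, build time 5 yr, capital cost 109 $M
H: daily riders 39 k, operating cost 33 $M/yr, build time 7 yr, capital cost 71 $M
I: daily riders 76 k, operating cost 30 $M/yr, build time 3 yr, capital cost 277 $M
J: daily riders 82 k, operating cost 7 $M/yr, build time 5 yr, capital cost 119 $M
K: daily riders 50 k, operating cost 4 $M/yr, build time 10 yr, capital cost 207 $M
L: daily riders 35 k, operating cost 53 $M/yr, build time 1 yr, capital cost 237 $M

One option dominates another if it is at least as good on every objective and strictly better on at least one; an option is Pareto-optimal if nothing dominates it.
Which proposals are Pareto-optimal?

A: dominated by J (daily riders 82≥5, operating cost 7≤35, build time 5≤6, capital cost 119≤154).
B: dominated by C (daily riders 92≥9, operating cost 46≤57, build time 3≤3, capital cost 129≤273).
C: not dominated.
D: not dominated.
E: not dominated (best daily riders).
F: dominated by C (daily riders 92≥71, operating cost 46≤47, build time 3≤3, capital cost 129≤157).
G: not dominated.
H: not dominated (best capital cost).
I: not dominated.
J: not dominated.
K: not dominated (best operating cost).
L: not dominated.

C, D, E, G, H, I, J, K, L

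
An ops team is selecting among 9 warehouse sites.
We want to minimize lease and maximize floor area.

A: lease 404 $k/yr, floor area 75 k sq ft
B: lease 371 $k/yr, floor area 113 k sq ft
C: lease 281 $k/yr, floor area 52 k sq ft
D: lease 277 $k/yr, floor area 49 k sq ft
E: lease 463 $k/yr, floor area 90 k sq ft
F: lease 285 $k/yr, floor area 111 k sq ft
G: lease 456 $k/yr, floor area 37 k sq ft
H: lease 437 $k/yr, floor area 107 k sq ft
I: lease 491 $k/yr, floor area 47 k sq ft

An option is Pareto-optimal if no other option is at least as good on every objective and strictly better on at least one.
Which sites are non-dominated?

A: dominated by B (lease 371≤404, floor area 113≥75).
B: not dominated (best floor area).
C: not dominated.
D: not dominated (best lease).
E: dominated by B (lease 371≤463, floor area 113≥90).
F: not dominated.
G: dominated by A (lease 404≤456, floor area 75≥37).
H: dominated by B (lease 371≤437, floor area 113≥107).
I: dominated by A (lease 404≤491, floor area 75≥47).

B, C, D, F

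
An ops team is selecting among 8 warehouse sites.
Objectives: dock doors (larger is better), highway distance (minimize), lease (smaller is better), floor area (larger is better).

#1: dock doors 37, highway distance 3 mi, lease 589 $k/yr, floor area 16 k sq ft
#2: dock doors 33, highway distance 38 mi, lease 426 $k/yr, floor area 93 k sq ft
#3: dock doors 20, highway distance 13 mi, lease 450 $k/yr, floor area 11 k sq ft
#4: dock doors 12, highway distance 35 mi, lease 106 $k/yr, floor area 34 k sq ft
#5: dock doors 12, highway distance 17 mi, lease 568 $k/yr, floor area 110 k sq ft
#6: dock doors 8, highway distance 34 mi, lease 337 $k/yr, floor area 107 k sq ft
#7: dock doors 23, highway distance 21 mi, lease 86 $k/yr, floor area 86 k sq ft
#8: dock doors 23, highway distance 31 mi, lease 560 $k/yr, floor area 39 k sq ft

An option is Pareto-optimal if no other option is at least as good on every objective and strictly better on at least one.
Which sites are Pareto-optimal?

#1, #2, #3, #5, #6, #7

#1: not dominated (best dock doors).
#2: not dominated.
#3: not dominated.
#4: dominated by #7 (dock doors 23≥12, highway distance 21≤35, lease 86≤106, floor area 86≥34).
#5: not dominated (best floor area).
#6: not dominated.
#7: not dominated (best lease).
#8: dominated by #7 (dock doors 23≥23, highway distance 21≤31, lease 86≤560, floor area 86≥39).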